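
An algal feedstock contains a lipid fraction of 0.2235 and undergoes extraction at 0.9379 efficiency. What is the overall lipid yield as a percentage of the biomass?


Y = lipid_content * extraction_eff * 100
= 0.2235 * 0.9379 * 100
= 20.9621%

20.9621%


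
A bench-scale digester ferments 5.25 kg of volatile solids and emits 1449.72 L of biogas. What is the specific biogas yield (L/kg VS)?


Y = V / VS
= 1449.72 / 5.25
= 276.1371 L/kg VS

276.1371 L/kg VS


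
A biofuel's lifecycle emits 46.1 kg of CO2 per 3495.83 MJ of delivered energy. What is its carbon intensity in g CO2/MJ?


CI = CO2 * 1000 / E
= 46.1 * 1000 / 3495.83
= 13.1871 g CO2/MJ

13.1871 g CO2/MJ


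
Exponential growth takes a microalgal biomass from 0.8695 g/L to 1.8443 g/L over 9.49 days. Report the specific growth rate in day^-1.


mu = ln(X2/X1) / dt
= ln(1.8443/0.8695) / 9.49
= 0.0792 per day

0.0792 per day


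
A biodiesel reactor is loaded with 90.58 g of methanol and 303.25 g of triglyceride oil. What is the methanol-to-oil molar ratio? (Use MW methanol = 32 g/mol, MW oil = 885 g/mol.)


Molar ratio = n_MeOH / n_oil = (MeOH/32) / (oil/885) = (MeOH * 885) / (32 * oil)
= (90.58 * 885) / (32 * 303.25)
= 8.2609

8.2609


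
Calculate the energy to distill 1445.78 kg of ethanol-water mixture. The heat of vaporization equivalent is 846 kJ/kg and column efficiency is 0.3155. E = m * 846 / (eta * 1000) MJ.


E = m * 846 / (eta * 1000)
= 1445.78 * 846 / (0.3155 * 1000)
= 3876.7984 MJ

3876.7984 MJ


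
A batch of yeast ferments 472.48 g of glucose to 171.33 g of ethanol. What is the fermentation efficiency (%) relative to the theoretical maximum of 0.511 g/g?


Fermentation efficiency = (actual / (0.511 * glucose)) * 100
= (171.33 / (0.511 * 472.48)) * 100
= 70.9625%

70.9625%


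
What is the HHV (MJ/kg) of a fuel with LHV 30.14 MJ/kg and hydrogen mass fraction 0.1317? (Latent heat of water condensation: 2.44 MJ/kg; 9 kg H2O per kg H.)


HHV = LHV + H_frac * 9 * 2.44
= 30.14 + 0.1317 * 9 * 2.44
= 33.0321 MJ/kg

33.0321 MJ/kg


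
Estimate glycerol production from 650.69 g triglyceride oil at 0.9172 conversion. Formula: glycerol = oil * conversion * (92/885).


glycerol = oil * conv * (92/885)
= 650.69 * 0.9172 * 92 / 885
= 62.0416 g

62.0416 g


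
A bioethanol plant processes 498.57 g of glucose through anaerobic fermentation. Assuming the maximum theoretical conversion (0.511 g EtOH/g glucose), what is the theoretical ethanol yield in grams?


Theoretical ethanol yield: m_EtOH = 0.511 * m_glucose
m_EtOH = 0.511 * 498.57 = 254.7693 g

254.7693 g


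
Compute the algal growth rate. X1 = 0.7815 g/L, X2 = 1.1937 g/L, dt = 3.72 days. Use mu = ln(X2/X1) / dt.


mu = ln(X2/X1) / dt
= ln(1.1937/0.7815) / 3.72
= 0.1139 per day

0.1139 per day


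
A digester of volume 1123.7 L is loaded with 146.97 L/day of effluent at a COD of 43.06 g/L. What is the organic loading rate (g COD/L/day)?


OLR = Q * S / V
= 146.97 * 43.06 / 1123.7
= 5.6319 g/L/day

5.6319 g/L/day


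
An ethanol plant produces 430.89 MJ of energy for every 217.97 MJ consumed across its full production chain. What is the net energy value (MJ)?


NEV = E_out - E_in
= 430.89 - 217.97
= 212.9200 MJ

212.9200 MJ


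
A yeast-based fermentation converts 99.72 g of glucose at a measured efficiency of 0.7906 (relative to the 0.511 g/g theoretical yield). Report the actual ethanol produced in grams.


Actual ethanol: m = 0.511 * 99.72 * 0.7906
m = 40.2865 g

40.2865 g


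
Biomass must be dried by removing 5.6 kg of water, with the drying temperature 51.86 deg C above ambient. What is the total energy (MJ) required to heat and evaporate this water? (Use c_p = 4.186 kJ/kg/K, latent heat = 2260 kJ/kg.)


E = m_water * (4.186 * dT + 2260) / 1000
= 5.6 * (4.186 * 51.86 + 2260) / 1000
= 13.8717 MJ

13.8717 MJ


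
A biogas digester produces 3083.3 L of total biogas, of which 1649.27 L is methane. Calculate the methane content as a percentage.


CH4% = V_CH4 / V_total * 100
= 1649.27 / 3083.3 * 100
= 53.4904%

53.4904%


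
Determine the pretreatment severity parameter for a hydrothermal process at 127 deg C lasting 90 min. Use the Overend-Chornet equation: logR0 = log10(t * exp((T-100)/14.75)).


logR0 = log10(t * exp((T - 100) / 14.75))
= log10(90 * exp((127 - 100) / 14.75))
= 2.7492

2.7492


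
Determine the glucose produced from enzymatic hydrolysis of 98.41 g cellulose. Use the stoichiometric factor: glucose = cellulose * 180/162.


glucose = cellulose * 180/162
= 98.41 * 180/162
= 109.3444 g

109.3444 g


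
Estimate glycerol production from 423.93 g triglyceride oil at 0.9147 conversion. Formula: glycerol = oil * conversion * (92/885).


glycerol = oil * conv * (92/885)
= 423.93 * 0.9147 * 92 / 885
= 40.3104 g

40.3104 g


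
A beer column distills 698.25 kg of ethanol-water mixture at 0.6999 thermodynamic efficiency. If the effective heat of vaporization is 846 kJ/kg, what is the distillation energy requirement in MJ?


E = m * 846 / (eta * 1000)
= 698.25 * 846 / (0.6999 * 1000)
= 844.0056 MJ

844.0056 MJ


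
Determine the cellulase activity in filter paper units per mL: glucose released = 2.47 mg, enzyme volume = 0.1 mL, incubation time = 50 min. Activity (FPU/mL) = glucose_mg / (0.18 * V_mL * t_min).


Activity = glucose_mg / (0.18 mg/umol * V_mL * t_min)
= 2.47 / (0.18 * 0.1 * 50)
= 2.7444 FPU/mL

2.7444 FPU/mL


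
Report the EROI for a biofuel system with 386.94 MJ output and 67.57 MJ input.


EROI = E_out / E_in
= 386.94 / 67.57
= 5.7265

5.7265


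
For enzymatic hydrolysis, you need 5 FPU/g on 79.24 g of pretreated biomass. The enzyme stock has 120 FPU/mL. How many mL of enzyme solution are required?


V = dosage * m_sub / activity
V = 5 * 79.24 / 120
V = 3.3017 mL

3.3017 mL


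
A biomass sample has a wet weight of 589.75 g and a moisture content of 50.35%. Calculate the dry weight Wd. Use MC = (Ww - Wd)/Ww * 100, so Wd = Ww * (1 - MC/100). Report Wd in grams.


Wd = Ww * (1 - MC/100)
= 589.75 * (1 - 50.35/100)
= 292.8109 g

292.8109 g


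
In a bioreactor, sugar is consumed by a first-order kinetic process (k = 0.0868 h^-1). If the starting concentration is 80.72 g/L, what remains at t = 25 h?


S = S0 * exp(-k * t)
S = 80.72 * exp(-0.0868 * 25)
S = 9.2164 g/L

9.2164 g/L


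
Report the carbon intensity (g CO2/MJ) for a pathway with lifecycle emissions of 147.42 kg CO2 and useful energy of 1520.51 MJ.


CI = CO2 * 1000 / E
= 147.42 * 1000 / 1520.51
= 96.9543 g CO2/MJ

96.9543 g CO2/MJ


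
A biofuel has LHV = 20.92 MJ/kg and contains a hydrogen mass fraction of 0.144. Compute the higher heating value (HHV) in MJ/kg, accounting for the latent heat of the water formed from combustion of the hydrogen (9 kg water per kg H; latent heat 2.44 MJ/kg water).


HHV = LHV + H_frac * 9 * 2.44
= 20.92 + 0.144 * 9 * 2.44
= 24.0822 MJ/kg

24.0822 MJ/kg


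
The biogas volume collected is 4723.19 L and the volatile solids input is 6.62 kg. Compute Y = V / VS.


Y = V / VS
= 4723.19 / 6.62
= 713.4728 L/kg VS

713.4728 L/kg VS


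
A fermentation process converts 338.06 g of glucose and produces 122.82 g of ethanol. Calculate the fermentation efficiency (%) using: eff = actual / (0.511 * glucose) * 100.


Fermentation efficiency = (actual / (0.511 * glucose)) * 100
= (122.82 / (0.511 * 338.06)) * 100
= 71.0975%

71.0975%


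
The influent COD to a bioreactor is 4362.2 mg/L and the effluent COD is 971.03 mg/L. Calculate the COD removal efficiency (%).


eta = (COD_in - COD_out) / COD_in * 100
= (4362.2 - 971.03) / 4362.2 * 100
= 77.7399%

77.7399%


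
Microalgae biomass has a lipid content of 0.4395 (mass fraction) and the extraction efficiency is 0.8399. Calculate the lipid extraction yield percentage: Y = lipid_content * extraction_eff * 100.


Y = lipid_content * extraction_eff * 100
= 0.4395 * 0.8399 * 100
= 36.9136%

36.9136%


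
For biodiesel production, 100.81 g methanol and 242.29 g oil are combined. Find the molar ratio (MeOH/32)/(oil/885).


Molar ratio = n_MeOH / n_oil = (MeOH/32) / (oil/885) = (MeOH * 885) / (32 * oil)
= (100.81 * 885) / (32 * 242.29)
= 11.5070

11.5070


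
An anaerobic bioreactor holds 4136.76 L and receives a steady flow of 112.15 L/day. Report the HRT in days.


HRT = V / Q
= 4136.76 / 112.15
= 36.8860 days

36.8860 days


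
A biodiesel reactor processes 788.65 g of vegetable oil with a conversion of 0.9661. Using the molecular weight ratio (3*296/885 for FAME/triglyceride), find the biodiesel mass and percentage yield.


m_FAME = oil * conv * (3 * 296 / 885) = oil * conv * (888/885)
= 788.65 * 0.9661 * 888 / 885
= 764.4975 g
Y = m_FAME / oil * 100 = conv * (888/885) * 100
= 0.9661 * 888 / 885 * 100
= 96.94%

764.4975 g FAME; Y = 96.94%


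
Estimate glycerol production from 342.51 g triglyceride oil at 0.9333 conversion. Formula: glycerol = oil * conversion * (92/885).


glycerol = oil * conv * (92/885)
= 342.51 * 0.9333 * 92 / 885
= 33.2307 g

33.2307 g


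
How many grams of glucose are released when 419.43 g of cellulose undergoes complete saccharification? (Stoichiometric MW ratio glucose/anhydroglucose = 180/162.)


glucose = cellulose * 180/162
= 419.43 * 180/162
= 466.0333 g

466.0333 g


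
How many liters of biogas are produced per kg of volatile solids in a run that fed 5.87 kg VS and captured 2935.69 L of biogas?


Y = V / VS
= 2935.69 / 5.87
= 500.1175 L/kg VS

500.1175 L/kg VS


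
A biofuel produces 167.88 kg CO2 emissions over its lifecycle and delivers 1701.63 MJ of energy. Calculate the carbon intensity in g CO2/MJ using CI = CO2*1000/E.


CI = CO2 * 1000 / E
= 167.88 * 1000 / 1701.63
= 98.6583 g CO2/MJ

98.6583 g CO2/MJ


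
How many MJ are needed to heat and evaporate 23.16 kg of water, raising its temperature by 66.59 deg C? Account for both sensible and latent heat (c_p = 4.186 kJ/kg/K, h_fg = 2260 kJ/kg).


E = m_water * (4.186 * dT + 2260) / 1000
= 23.16 * (4.186 * 66.59 + 2260) / 1000
= 58.7974 MJ

58.7974 MJ


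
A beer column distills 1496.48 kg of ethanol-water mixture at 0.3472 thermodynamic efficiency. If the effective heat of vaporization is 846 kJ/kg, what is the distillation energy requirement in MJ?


E = m * 846 / (eta * 1000)
= 1496.48 * 846 / (0.3472 * 1000)
= 3646.3770 MJ

3646.3770 MJ


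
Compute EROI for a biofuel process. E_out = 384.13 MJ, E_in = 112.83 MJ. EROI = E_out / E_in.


EROI = E_out / E_in
= 384.13 / 112.83
= 3.4045

3.4045


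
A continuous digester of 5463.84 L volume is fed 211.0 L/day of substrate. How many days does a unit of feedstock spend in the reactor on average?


HRT = V / Q
= 5463.84 / 211.0
= 25.8950 days

25.8950 days


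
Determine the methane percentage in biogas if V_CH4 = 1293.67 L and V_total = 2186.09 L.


CH4% = V_CH4 / V_total * 100
= 1293.67 / 2186.09 * 100
= 59.1773%

59.1773%


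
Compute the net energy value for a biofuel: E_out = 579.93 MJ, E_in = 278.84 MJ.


NEV = E_out - E_in
= 579.93 - 278.84
= 301.0900 MJ

301.0900 MJ


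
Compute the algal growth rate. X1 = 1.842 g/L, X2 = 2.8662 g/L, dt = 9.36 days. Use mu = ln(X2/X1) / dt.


mu = ln(X2/X1) / dt
= ln(2.8662/1.842) / 9.36
= 0.0472 per day

0.0472 per day


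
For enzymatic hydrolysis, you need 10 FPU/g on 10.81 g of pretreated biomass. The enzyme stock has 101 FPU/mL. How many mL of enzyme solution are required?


V = dosage * m_sub / activity
V = 10 * 10.81 / 101
V = 1.0703 mL

1.0703 mL


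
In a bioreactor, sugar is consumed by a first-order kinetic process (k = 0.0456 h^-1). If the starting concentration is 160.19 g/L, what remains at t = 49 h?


S = S0 * exp(-k * t)
S = 160.19 * exp(-0.0456 * 49)
S = 17.1494 g/L

17.1494 g/L


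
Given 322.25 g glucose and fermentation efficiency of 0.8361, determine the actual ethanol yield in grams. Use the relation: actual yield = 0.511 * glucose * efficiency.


Actual ethanol: m = 0.511 * 322.25 * 0.8361
m = 137.6804 g

137.6804 g


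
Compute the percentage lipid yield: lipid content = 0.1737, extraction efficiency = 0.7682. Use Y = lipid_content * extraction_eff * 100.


Y = lipid_content * extraction_eff * 100
= 0.1737 * 0.7682 * 100
= 13.3436%

13.3436%


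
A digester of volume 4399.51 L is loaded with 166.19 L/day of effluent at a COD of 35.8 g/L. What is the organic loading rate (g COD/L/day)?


OLR = Q * S / V
= 166.19 * 35.8 / 4399.51
= 1.3523 g/L/day

1.3523 g/L/day


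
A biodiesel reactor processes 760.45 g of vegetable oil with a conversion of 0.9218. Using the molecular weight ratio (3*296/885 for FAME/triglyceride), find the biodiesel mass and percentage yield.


m_FAME = oil * conv * (3 * 296 / 885) = oil * conv * (888/885)
= 760.45 * 0.9218 * 888 / 885
= 703.3590 g
Y = m_FAME / oil * 100 = conv * (888/885) * 100
= 0.9218 * 888 / 885 * 100
= 92.49%

703.3590 g FAME; Y = 92.49%


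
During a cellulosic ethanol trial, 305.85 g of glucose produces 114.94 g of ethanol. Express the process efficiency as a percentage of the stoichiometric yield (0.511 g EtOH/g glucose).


Fermentation efficiency = (actual / (0.511 * glucose)) * 100
= (114.94 / (0.511 * 305.85)) * 100
= 73.5431%

73.5431%


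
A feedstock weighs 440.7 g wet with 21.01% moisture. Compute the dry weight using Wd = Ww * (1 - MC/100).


Wd = Ww * (1 - MC/100)
= 440.7 * (1 - 21.01/100)
= 348.1089 g

348.1089 g


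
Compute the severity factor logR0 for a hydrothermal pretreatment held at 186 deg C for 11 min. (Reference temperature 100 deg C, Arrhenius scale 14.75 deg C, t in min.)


logR0 = log10(t * exp((T - 100) / 14.75))
= log10(11 * exp((186 - 100) / 14.75))
= 3.5736

3.5736


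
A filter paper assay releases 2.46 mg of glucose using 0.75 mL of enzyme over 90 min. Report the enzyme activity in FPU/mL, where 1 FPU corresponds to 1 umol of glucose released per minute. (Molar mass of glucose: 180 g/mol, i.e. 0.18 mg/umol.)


Activity = glucose_mg / (0.18 mg/umol * V_mL * t_min)
= 2.46 / (0.18 * 0.75 * 90)
= 0.2025 FPU/mL

0.2025 FPU/mL


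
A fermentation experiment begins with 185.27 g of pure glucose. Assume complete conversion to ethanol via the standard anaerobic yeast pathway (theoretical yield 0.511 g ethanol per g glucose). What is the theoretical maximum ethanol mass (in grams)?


Theoretical ethanol yield: m_EtOH = 0.511 * m_glucose
m_EtOH = 0.511 * 185.27 = 94.6730 g

94.6730 g


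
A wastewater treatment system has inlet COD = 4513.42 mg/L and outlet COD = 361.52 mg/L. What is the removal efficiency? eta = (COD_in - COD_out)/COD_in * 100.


eta = (COD_in - COD_out) / COD_in * 100
= (4513.42 - 361.52) / 4513.42 * 100
= 91.9901%

91.9901%


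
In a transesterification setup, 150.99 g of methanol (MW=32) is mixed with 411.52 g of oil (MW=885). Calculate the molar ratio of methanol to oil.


Molar ratio = n_MeOH / n_oil = (MeOH/32) / (oil/885) = (MeOH * 885) / (32 * oil)
= (150.99 * 885) / (32 * 411.52)
= 10.1473

10.1473


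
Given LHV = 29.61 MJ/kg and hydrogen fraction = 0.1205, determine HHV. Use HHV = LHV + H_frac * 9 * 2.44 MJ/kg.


HHV = LHV + H_frac * 9 * 2.44
= 29.61 + 0.1205 * 9 * 2.44
= 32.2562 MJ/kg

32.2562 MJ/kg


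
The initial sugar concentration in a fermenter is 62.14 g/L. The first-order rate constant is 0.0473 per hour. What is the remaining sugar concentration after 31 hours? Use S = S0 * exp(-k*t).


S = S0 * exp(-k * t)
S = 62.14 * exp(-0.0473 * 31)
S = 14.3405 g/L

14.3405 g/L


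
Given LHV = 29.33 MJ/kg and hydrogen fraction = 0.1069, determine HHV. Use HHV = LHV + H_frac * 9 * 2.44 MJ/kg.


HHV = LHV + H_frac * 9 * 2.44
= 29.33 + 0.1069 * 9 * 2.44
= 31.6775 MJ/kg

31.6775 MJ/kg


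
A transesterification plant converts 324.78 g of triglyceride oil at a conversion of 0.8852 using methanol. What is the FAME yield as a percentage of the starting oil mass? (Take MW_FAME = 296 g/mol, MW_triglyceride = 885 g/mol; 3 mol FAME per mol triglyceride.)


m_FAME = oil * conv * (3 * 296 / 885) = oil * conv * (888/885)
= 324.78 * 0.8852 * 888 / 885
= 288.4698 g
Y = m_FAME / oil * 100 = conv * (888/885) * 100
= 0.8852 * 888 / 885 * 100
= 88.82%

88.82%


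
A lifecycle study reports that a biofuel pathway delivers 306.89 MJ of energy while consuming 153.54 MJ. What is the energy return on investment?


EROI = E_out / E_in
= 306.89 / 153.54
= 1.9988

1.9988


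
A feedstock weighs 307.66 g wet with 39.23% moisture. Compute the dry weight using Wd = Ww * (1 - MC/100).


Wd = Ww * (1 - MC/100)
= 307.66 * (1 - 39.23/100)
= 186.9650 g

186.9650 g


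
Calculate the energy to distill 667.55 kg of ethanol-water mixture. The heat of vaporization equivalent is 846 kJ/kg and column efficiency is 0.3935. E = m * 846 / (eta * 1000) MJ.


E = m * 846 / (eta * 1000)
= 667.55 * 846 / (0.3935 * 1000)
= 1435.1901 MJ

1435.1901 MJ


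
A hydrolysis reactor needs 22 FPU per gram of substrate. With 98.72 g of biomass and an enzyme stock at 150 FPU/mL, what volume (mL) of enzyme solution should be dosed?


V = dosage * m_sub / activity
V = 22 * 98.72 / 150
V = 14.4789 mL

14.4789 mL


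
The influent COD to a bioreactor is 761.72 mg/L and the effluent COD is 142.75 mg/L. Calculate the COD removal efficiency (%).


eta = (COD_in - COD_out) / COD_in * 100
= (761.72 - 142.75) / 761.72 * 100
= 81.2595%

81.2595%


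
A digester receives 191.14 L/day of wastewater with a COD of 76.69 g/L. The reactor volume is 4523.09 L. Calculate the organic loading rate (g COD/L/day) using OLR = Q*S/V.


OLR = Q * S / V
= 191.14 * 76.69 / 4523.09
= 3.2408 g/L/day

3.2408 g/L/day


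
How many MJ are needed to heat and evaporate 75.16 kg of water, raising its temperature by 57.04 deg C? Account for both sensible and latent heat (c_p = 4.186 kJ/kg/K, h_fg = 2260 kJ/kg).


E = m_water * (4.186 * dT + 2260) / 1000
= 75.16 * (4.186 * 57.04 + 2260) / 1000
= 187.8075 MJ

187.8075 MJ


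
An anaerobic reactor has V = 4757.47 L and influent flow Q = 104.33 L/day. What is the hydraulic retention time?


HRT = V / Q
= 4757.47 / 104.33
= 45.6002 days

45.6002 days


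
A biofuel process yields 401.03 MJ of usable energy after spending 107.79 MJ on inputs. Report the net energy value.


NEV = E_out - E_in
= 401.03 - 107.79
= 293.2400 MJ

293.2400 MJ


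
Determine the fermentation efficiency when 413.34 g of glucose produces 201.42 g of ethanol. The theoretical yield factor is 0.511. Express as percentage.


Fermentation efficiency = (actual / (0.511 * glucose)) * 100
= (201.42 / (0.511 * 413.34)) * 100
= 95.3618%

95.3618%


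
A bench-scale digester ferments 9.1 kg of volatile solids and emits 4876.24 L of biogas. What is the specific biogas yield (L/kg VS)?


Y = V / VS
= 4876.24 / 9.1
= 535.8505 L/kg VS

535.8505 L/kg VS


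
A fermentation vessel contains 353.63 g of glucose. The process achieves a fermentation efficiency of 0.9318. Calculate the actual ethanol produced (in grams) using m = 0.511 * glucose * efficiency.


Actual ethanol: m = 0.511 * 353.63 * 0.9318
m = 168.3809 g

168.3809 g


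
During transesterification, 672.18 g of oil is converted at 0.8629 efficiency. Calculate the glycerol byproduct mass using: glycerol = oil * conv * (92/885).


glycerol = oil * conv * (92/885)
= 672.18 * 0.8629 * 92 / 885
= 60.2963 g

60.2963 g


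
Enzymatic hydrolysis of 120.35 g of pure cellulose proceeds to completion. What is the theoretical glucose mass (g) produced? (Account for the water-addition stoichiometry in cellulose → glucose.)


glucose = cellulose * 180/162
= 120.35 * 180/162
= 133.7222 g

133.7222 g


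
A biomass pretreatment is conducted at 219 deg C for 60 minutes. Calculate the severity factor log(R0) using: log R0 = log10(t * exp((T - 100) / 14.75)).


logR0 = log10(t * exp((T - 100) / 14.75))
= log10(60 * exp((219 - 100) / 14.75))
= 5.2820

5.2820


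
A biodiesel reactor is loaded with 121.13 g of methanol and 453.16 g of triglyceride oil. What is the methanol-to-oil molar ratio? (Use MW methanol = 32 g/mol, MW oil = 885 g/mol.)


Molar ratio = n_MeOH / n_oil = (MeOH/32) / (oil/885) = (MeOH * 885) / (32 * oil)
= (121.13 * 885) / (32 * 453.16)
= 7.3925

7.3925


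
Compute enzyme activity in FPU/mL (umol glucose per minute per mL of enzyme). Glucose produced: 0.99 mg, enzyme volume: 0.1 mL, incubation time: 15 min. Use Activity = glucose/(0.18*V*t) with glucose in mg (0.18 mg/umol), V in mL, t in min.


Activity = glucose_mg / (0.18 mg/umol * V_mL * t_min)
= 0.99 / (0.18 * 0.1 * 15)
= 3.6667 FPU/mL

3.6667 FPU/mL


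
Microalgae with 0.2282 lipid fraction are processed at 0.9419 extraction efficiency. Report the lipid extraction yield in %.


Y = lipid_content * extraction_eff * 100
= 0.2282 * 0.9419 * 100
= 21.4942%

21.4942%


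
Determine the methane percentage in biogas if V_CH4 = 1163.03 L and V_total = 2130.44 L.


CH4% = V_CH4 / V_total * 100
= 1163.03 / 2130.44 * 100
= 54.5911%

54.5911%


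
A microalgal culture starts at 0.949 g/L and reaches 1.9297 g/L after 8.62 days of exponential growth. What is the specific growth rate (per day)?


mu = ln(X2/X1) / dt
= ln(1.9297/0.949) / 8.62
= 0.0823 per day

0.0823 per day


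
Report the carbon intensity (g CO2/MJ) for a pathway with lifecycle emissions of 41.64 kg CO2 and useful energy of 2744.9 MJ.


CI = CO2 * 1000 / E
= 41.64 * 1000 / 2744.9
= 15.1700 g CO2/MJ

15.1700 g CO2/MJ


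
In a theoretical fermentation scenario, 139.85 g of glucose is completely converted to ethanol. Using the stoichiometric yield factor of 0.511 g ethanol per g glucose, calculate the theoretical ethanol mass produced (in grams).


Theoretical ethanol yield: m_EtOH = 0.511 * m_glucose
m_EtOH = 0.511 * 139.85 = 71.4634 g

71.4634 g


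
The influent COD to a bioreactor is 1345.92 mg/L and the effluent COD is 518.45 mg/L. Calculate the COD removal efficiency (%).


eta = (COD_in - COD_out) / COD_in * 100
= (1345.92 - 518.45) / 1345.92 * 100
= 61.4799%

61.4799%


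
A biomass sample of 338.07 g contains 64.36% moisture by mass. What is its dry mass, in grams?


Wd = Ww * (1 - MC/100)
= 338.07 * (1 - 64.36/100)
= 120.4881 g

120.4881 g


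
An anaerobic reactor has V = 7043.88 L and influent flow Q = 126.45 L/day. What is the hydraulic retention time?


HRT = V / Q
= 7043.88 / 126.45
= 55.7049 days

55.7049 days


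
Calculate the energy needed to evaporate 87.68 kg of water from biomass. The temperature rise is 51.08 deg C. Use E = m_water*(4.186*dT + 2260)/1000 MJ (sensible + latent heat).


E = m_water * (4.186 * dT + 2260) / 1000
= 87.68 * (4.186 * 51.08 + 2260) / 1000
= 216.9046 MJ

216.9046 MJ


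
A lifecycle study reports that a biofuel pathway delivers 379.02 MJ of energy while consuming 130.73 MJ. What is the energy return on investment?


EROI = E_out / E_in
= 379.02 / 130.73
= 2.8993

2.8993


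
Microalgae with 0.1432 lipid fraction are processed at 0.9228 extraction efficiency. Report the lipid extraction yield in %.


Y = lipid_content * extraction_eff * 100
= 0.1432 * 0.9228 * 100
= 13.2145%

13.2145%


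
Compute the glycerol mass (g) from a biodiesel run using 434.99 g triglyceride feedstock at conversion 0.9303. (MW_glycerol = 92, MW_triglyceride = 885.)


glycerol = oil * conv * (92/885)
= 434.99 * 0.9303 * 92 / 885
= 42.0675 g

42.0675 g


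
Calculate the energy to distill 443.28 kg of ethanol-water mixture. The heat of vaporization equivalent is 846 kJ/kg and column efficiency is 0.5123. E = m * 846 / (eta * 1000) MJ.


E = m * 846 / (eta * 1000)
= 443.28 * 846 / (0.5123 * 1000)
= 732.0220 MJ

732.0220 MJ


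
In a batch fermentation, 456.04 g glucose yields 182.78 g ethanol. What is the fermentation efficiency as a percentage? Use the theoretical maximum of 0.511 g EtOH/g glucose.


Fermentation efficiency = (actual / (0.511 * glucose)) * 100
= (182.78 / (0.511 * 456.04)) * 100
= 78.4341%

78.4341%


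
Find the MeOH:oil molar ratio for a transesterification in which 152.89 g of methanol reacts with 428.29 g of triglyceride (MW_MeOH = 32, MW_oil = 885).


Molar ratio = n_MeOH / n_oil = (MeOH/32) / (oil/885) = (MeOH * 885) / (32 * oil)
= (152.89 * 885) / (32 * 428.29)
= 9.8727

9.8727


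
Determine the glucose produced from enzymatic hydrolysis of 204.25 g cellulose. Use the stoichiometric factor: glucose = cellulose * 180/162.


glucose = cellulose * 180/162
= 204.25 * 180/162
= 226.9444 g

226.9444 g


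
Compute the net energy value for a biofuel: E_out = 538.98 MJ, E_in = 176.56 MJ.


NEV = E_out - E_in
= 538.98 - 176.56
= 362.4200 MJ

362.4200 MJ


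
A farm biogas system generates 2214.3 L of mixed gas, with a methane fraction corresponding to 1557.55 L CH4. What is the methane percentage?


CH4% = V_CH4 / V_total * 100
= 1557.55 / 2214.3 * 100
= 70.3405%

70.3405%


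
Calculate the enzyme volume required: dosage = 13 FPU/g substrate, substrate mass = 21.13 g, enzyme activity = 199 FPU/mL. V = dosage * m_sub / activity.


V = dosage * m_sub / activity
V = 13 * 21.13 / 199
V = 1.3804 mL

1.3804 mL


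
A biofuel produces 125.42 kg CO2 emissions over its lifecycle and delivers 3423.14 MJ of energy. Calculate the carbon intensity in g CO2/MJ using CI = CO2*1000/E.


CI = CO2 * 1000 / E
= 125.42 * 1000 / 3423.14
= 36.6389 g CO2/MJ

36.6389 g CO2/MJ


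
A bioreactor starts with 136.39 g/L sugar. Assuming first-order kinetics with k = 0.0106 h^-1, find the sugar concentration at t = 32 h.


S = S0 * exp(-k * t)
S = 136.39 * exp(-0.0106 * 32)
S = 97.1560 g/L

97.1560 g/L


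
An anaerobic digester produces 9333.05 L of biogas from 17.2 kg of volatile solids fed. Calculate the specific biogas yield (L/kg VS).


Y = V / VS
= 9333.05 / 17.2
= 542.6192 L/kg VS

542.6192 L/kg VS


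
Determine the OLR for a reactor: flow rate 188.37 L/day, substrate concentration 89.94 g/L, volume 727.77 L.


OLR = Q * S / V
= 188.37 * 89.94 / 727.77
= 23.2793 g/L/day

23.2793 g/L/day


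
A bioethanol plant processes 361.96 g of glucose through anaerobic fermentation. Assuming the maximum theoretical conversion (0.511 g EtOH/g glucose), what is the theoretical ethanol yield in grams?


Theoretical ethanol yield: m_EtOH = 0.511 * m_glucose
m_EtOH = 0.511 * 361.96 = 184.9616 g

184.9616 g


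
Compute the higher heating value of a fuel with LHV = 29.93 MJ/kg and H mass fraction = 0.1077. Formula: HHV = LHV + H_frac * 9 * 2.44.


HHV = LHV + H_frac * 9 * 2.44
= 29.93 + 0.1077 * 9 * 2.44
= 32.2951 MJ/kg

32.2951 MJ/kg


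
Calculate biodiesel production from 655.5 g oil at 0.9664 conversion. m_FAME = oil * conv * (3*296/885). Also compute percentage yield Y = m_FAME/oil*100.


m_FAME = oil * conv * (3 * 296 / 885) = oil * conv * (888/885)
= 655.5 * 0.9664 * 888 / 885
= 635.6226 g
Y = m_FAME / oil * 100 = conv * (888/885) * 100
= 0.9664 * 888 / 885 * 100
= 96.97%

635.6226 g FAME; Y = 96.97%


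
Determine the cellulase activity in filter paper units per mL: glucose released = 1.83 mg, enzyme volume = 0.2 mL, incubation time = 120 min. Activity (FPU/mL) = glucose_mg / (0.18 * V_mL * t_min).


Activity = glucose_mg / (0.18 mg/umol * V_mL * t_min)
= 1.83 / (0.18 * 0.2 * 120)
= 0.4236 FPU/mL

0.4236 FPU/mL


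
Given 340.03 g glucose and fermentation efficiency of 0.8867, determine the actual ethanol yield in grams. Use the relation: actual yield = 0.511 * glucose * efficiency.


Actual ethanol: m = 0.511 * 340.03 * 0.8867
m = 154.0689 g

154.0689 g


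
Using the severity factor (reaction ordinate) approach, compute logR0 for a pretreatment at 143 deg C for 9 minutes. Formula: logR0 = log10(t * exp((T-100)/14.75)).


logR0 = log10(t * exp((T - 100) / 14.75))
= log10(9 * exp((143 - 100) / 14.75))
= 2.2203

2.2203


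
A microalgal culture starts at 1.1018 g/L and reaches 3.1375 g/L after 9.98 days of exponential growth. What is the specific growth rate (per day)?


mu = ln(X2/X1) / dt
= ln(3.1375/1.1018) / 9.98
= 0.1049 per day

0.1049 per day


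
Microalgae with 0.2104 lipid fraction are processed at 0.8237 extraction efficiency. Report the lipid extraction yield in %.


Y = lipid_content * extraction_eff * 100
= 0.2104 * 0.8237 * 100
= 17.3306%

17.3306%


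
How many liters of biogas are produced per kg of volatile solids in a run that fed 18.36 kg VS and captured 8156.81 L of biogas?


Y = V / VS
= 8156.81 / 18.36
= 444.2707 L/kg VS

444.2707 L/kg VS


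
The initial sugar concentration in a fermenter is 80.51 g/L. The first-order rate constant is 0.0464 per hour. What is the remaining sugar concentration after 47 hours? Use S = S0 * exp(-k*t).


S = S0 * exp(-k * t)
S = 80.51 * exp(-0.0464 * 47)
S = 9.0937 g/L

9.0937 g/L


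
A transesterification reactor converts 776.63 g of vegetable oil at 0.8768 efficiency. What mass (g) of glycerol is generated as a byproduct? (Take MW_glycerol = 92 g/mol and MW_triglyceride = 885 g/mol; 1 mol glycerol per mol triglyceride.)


glycerol = oil * conv * (92/885)
= 776.63 * 0.8768 * 92 / 885
= 70.7879 g

70.7879 g


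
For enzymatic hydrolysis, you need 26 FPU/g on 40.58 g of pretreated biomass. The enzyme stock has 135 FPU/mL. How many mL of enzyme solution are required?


V = dosage * m_sub / activity
V = 26 * 40.58 / 135
V = 7.8154 mL

7.8154 mL


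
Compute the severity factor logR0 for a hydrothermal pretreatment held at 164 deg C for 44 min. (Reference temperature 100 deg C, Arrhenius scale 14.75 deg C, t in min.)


logR0 = log10(t * exp((T - 100) / 14.75))
= log10(44 * exp((164 - 100) / 14.75))
= 3.5278

3.5278


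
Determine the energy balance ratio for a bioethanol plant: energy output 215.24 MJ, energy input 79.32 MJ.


EROI = E_out / E_in
= 215.24 / 79.32
= 2.7136

2.7136


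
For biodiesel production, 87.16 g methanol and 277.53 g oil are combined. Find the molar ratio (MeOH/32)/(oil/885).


Molar ratio = n_MeOH / n_oil = (MeOH/32) / (oil/885) = (MeOH * 885) / (32 * oil)
= (87.16 * 885) / (32 * 277.53)
= 8.6856

8.6856


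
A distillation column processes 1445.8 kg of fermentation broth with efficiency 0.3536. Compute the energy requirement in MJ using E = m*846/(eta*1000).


E = m * 846 / (eta * 1000)
= 1445.8 * 846 / (0.3536 * 1000)
= 3459.1256 MJ

3459.1256 MJ


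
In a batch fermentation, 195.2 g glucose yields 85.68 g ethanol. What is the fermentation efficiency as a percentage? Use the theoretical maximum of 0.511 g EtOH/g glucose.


Fermentation efficiency = (actual / (0.511 * glucose)) * 100
= (85.68 / (0.511 * 195.2)) * 100
= 85.8971%

85.8971%


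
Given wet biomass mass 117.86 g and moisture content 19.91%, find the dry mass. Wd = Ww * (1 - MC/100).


Wd = Ww * (1 - MC/100)
= 117.86 * (1 - 19.91/100)
= 94.3941 g

94.3941 g


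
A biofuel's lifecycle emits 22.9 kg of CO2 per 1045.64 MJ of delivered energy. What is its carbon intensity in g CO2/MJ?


CI = CO2 * 1000 / E
= 22.9 * 1000 / 1045.64
= 21.9005 g CO2/MJ

21.9005 g CO2/MJ


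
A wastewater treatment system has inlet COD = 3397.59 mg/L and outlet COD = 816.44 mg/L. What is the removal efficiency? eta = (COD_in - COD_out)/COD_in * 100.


eta = (COD_in - COD_out) / COD_in * 100
= (3397.59 - 816.44) / 3397.59 * 100
= 75.9700%

75.9700%


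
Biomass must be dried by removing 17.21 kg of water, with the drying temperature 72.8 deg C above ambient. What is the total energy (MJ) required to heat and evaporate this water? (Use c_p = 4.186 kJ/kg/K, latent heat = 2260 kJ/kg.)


E = m_water * (4.186 * dT + 2260) / 1000
= 17.21 * (4.186 * 72.8 + 2260) / 1000
= 44.1392 MJ

44.1392 MJ


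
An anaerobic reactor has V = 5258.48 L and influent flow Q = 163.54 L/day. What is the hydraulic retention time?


HRT = V / Q
= 5258.48 / 163.54
= 32.1541 days

32.1541 days


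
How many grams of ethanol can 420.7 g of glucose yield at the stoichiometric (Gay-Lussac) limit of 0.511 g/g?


Theoretical ethanol yield: m_EtOH = 0.511 * m_glucose
m_EtOH = 0.511 * 420.7 = 214.9777 g

214.9777 g


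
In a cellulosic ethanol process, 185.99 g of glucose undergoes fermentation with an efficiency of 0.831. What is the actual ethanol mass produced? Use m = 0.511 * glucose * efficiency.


Actual ethanol: m = 0.511 * 185.99 * 0.831
m = 78.9790 g

78.9790 g


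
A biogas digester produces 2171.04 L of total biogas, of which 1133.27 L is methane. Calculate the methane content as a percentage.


CH4% = V_CH4 / V_total * 100
= 1133.27 / 2171.04 * 100
= 52.1994%

52.1994%


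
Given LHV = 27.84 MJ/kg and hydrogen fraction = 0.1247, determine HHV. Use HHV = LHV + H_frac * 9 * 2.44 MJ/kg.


HHV = LHV + H_frac * 9 * 2.44
= 27.84 + 0.1247 * 9 * 2.44
= 30.5784 MJ/kg

30.5784 MJ/kg


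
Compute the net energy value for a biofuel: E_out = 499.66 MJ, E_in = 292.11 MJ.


NEV = E_out - E_in
= 499.66 - 292.11
= 207.5500 MJ

207.5500 MJ


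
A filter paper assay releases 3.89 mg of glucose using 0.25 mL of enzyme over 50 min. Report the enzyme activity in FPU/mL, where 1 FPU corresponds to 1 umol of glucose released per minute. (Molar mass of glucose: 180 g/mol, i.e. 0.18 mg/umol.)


Activity = glucose_mg / (0.18 mg/umol * V_mL * t_min)
= 3.89 / (0.18 * 0.25 * 50)
= 1.7289 FPU/mL

1.7289 FPU/mL


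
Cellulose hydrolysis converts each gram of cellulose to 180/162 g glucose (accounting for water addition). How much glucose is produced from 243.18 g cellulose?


glucose = cellulose * 180/162
= 243.18 * 180/162
= 270.2000 g

270.2000 g


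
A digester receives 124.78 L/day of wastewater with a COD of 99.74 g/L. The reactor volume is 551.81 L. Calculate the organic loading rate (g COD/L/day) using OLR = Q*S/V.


OLR = Q * S / V
= 124.78 * 99.74 / 551.81
= 22.5541 g/L/day

22.5541 g/L/day


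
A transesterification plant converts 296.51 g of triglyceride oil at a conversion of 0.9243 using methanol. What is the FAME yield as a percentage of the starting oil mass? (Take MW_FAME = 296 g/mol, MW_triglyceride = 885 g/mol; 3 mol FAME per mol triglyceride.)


m_FAME = oil * conv * (3 * 296 / 885) = oil * conv * (888/885)
= 296.51 * 0.9243 * 888 / 885
= 274.9932 g
Y = m_FAME / oil * 100 = conv * (888/885) * 100
= 0.9243 * 888 / 885 * 100
= 92.74%

92.74%


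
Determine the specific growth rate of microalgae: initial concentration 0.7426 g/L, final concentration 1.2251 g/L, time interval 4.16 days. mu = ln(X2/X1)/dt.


mu = ln(X2/X1) / dt
= ln(1.2251/0.7426) / 4.16
= 0.1203 per day

0.1203 per day


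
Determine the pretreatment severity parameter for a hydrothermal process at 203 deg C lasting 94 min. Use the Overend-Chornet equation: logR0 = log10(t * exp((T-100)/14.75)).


logR0 = log10(t * exp((T - 100) / 14.75))
= log10(94 * exp((203 - 100) / 14.75))
= 5.0058

5.0058


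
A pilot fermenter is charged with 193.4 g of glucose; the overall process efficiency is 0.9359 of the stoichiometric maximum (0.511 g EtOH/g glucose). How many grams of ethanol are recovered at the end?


Actual ethanol: m = 0.511 * 193.4 * 0.9359
m = 92.4926 g

92.4926 g


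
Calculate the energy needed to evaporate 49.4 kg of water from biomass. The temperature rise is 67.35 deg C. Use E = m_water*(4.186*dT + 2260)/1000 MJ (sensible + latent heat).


E = m_water * (4.186 * dT + 2260) / 1000
= 49.4 * (4.186 * 67.35 + 2260) / 1000
= 125.5712 MJ

125.5712 MJ


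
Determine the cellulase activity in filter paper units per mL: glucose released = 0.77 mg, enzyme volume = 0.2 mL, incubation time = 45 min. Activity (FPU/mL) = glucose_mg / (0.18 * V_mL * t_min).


Activity = glucose_mg / (0.18 mg/umol * V_mL * t_min)
= 0.77 / (0.18 * 0.2 * 45)
= 0.4753 FPU/mL

0.4753 FPU/mL


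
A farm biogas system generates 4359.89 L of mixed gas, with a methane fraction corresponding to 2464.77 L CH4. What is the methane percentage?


CH4% = V_CH4 / V_total * 100
= 2464.77 / 4359.89 * 100
= 56.5328%

56.5328%


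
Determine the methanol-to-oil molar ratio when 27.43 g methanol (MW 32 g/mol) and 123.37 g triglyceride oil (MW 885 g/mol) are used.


Molar ratio = n_MeOH / n_oil = (MeOH/32) / (oil/885) = (MeOH * 885) / (32 * oil)
= (27.43 * 885) / (32 * 123.37)
= 6.1491

6.1491


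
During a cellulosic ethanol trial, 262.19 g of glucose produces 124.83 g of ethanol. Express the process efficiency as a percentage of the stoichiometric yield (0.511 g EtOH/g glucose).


Fermentation efficiency = (actual / (0.511 * glucose)) * 100
= (124.83 / (0.511 * 262.19)) * 100
= 93.1713%

93.1713%


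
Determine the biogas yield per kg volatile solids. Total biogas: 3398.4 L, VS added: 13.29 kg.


Y = V / VS
= 3398.4 / 13.29
= 255.7111 L/kg VS

255.7111 L/kg VS


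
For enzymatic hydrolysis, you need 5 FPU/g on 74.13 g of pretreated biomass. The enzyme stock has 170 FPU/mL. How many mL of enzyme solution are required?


V = dosage * m_sub / activity
V = 5 * 74.13 / 170
V = 2.1803 mL

2.1803 mL


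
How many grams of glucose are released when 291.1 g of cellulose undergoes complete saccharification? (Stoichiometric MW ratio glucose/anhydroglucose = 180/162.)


glucose = cellulose * 180/162
= 291.1 * 180/162
= 323.4444 g

323.4444 g


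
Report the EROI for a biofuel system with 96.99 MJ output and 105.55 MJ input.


EROI = E_out / E_in
= 96.99 / 105.55
= 0.9189

0.9189


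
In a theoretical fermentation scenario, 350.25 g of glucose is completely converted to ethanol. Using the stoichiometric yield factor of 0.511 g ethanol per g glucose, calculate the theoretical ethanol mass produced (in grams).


Theoretical ethanol yield: m_EtOH = 0.511 * m_glucose
m_EtOH = 0.511 * 350.25 = 178.9778 g

178.9778 g


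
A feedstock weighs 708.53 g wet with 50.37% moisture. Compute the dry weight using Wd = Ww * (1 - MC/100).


Wd = Ww * (1 - MC/100)
= 708.53 * (1 - 50.37/100)
= 351.6434 g

351.6434 g


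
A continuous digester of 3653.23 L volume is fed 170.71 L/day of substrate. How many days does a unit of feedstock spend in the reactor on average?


HRT = V / Q
= 3653.23 / 170.71
= 21.4002 days

21.4002 days


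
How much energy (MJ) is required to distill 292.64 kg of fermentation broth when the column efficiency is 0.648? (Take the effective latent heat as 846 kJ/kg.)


E = m * 846 / (eta * 1000)
= 292.64 * 846 / (0.648 * 1000)
= 382.0578 MJ

382.0578 MJ


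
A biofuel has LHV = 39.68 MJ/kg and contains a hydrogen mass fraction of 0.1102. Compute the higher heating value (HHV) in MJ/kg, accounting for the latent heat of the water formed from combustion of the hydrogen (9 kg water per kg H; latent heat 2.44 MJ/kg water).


HHV = LHV + H_frac * 9 * 2.44
= 39.68 + 0.1102 * 9 * 2.44
= 42.1000 MJ/kg

42.1000 MJ/kg


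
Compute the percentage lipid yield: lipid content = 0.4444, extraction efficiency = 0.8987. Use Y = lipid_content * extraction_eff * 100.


Y = lipid_content * extraction_eff * 100
= 0.4444 * 0.8987 * 100
= 39.9382%

39.9382%


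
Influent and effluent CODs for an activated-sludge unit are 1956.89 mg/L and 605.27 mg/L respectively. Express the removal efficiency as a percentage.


eta = (COD_in - COD_out) / COD_in * 100
= (1956.89 - 605.27) / 1956.89 * 100
= 69.0698%

69.0698%


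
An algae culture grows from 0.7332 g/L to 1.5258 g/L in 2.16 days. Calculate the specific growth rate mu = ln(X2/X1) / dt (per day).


mu = ln(X2/X1) / dt
= ln(1.5258/0.7332) / 2.16
= 0.3393 per day

0.3393 per day


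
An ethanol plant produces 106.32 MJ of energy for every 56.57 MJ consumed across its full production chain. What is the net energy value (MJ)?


NEV = E_out - E_in
= 106.32 - 56.57
= 49.7500 MJ

49.7500 MJ


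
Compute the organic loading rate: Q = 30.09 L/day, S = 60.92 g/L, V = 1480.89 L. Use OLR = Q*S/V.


OLR = Q * S / V
= 30.09 * 60.92 / 1480.89
= 1.2378 g/L/day

1.2378 g/L/day
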